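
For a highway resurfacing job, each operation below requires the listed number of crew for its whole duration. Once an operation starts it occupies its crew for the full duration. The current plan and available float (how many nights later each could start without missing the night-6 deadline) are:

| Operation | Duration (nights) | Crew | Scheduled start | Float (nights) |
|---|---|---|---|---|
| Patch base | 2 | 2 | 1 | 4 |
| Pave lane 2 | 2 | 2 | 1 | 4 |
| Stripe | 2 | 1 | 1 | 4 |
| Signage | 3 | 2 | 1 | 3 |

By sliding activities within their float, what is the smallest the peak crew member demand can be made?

Early-start (Patch base@1, Pave lane 2@1, Stripe@1, Signage@1) gives peak 7: n1:7  n2:7  n3:2  n4:0  n5:0  n6:0.
Shift Stripe→3, Signage→3.
Schedule Patch base@1, Pave lane 2@1, Stripe@3, Signage@3: n1:4  n2:4  n3:3  n4:3  n5:2  n6:0 — peak 4.

4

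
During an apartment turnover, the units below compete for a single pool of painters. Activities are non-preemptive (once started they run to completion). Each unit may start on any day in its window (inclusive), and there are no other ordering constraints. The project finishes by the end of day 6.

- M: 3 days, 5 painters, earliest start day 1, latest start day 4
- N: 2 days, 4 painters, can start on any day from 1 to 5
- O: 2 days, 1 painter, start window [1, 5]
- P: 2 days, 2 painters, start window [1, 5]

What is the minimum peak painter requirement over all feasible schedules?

6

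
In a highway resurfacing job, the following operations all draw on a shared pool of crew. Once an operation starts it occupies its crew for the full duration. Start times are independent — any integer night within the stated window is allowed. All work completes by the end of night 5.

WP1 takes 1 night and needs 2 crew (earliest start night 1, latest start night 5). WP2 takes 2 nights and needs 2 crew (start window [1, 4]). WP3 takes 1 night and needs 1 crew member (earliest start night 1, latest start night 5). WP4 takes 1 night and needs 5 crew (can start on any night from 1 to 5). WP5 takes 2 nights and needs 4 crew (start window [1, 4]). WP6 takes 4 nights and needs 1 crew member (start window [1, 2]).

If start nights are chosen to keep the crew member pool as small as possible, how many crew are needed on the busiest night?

5

Early-start (WP1@1, WP2@1, WP3@1, WP4@1, WP5@1, WP6@1) gives peak 15: n1:15  n2:7  n3:1  n4:1  n5:0.
Shift WP3→2, WP4→5, WP5→3.
Schedule WP1@1, WP2@1, WP3@2, WP4@5, WP5@3, WP6@1: n1:5  n2:4  n3:5  n4:5  n5:5 — peak 5.
Total crew member-nights = 24 over 5 nights ⇒ peak ≥ ⌈24/5⌉ = 5, so 5 is optimal.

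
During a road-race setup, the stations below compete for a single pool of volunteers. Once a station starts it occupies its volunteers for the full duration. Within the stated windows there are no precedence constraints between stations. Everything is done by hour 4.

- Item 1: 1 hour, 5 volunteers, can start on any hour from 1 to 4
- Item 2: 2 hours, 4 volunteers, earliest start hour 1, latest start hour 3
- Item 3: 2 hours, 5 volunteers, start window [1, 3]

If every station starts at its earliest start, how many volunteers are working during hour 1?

At early start, hour 1 has: Item 1, Item 2, Item 3.
Demand: 5 + 4 + 5 = 14.

14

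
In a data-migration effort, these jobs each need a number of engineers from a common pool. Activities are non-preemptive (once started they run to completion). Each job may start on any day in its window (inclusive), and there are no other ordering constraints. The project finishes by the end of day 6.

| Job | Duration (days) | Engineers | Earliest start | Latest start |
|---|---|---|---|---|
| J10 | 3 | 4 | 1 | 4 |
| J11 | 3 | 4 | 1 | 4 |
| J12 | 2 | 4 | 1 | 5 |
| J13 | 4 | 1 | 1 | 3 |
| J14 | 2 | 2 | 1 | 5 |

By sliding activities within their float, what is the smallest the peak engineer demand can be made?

Early-start (J10@1, J11@1, J12@1, J13@1, J14@1) gives peak 15: d1:15  d2:15  d3:9  d4:1  d5:0  d6:0.
Shift J11→4, J13→3, J14→3.
Schedule J10@1, J11@4, J12@1, J13@3, J14@3: d1:8  d2:8  d3:7  d4:7  d5:5  d6:5 — peak 8.

8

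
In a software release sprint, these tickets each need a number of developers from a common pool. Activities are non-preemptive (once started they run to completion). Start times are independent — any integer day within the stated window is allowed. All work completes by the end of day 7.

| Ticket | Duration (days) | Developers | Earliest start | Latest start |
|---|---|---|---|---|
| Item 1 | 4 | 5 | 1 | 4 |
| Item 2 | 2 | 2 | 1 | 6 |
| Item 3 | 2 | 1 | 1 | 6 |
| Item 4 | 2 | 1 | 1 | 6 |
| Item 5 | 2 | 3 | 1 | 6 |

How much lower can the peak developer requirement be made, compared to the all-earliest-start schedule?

6

Early-start peak: d1:12  d2:12  d3:5  d4:5  d5:0  d6:0  d7:0 ⇒ 12.
Leveled (Item 1@1, Item 2@5, Item 3@1, Item 4@3, Item 5@5): d1:6  d2:6  d3:6  d4:6  d5:5  d6:5  d7:0 ⇒ 6.
Reduction 12 − 6 = 6.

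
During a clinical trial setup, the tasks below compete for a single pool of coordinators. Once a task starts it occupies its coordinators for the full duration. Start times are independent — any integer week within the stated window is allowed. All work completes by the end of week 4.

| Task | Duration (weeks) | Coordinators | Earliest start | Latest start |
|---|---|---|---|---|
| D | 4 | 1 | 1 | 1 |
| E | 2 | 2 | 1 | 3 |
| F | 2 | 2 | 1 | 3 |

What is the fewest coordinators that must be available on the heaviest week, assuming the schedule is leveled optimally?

3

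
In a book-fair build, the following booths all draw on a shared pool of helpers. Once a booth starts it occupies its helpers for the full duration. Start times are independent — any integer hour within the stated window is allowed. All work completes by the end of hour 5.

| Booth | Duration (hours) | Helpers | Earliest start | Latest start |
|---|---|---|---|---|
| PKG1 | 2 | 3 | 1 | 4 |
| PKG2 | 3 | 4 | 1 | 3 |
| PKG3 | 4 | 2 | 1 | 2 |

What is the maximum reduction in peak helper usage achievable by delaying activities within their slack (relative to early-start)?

3

Early-start peak: h1:9  h2:9  h3:6  h4:2  h5:0 ⇒ 9.
Leveled (PKG1@1, PKG2@3, PKG3@1): h1:5  h2:5  h3:6  h4:6  h5:4 ⇒ 6.
Reduction 9 − 6 = 3.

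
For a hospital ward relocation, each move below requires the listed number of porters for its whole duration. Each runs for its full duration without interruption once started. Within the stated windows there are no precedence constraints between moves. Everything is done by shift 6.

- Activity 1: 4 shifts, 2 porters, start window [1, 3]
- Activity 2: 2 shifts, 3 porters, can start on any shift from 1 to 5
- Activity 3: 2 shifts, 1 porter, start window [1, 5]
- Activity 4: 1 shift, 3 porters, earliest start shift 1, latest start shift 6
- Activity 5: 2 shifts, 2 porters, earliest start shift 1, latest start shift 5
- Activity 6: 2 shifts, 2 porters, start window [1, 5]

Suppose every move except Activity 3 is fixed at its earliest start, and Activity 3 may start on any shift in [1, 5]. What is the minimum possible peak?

12

Activity 3@1: s1:13  s2:10  s3:2  s4:2  s5:0  s6:0 → peak 13
Activity 3@2: s1:12  s2:10  s3:3  s4:2  s5:0  s6:0 → peak 12
Activity 3@3: s1:12  s2:9  s3:3  s4:3  s5:0  s6:0 → peak 12
Activity 3@4: s1:12  s2:9  s3:2  s4:3  s5:1  s6:0 → peak 12
Activity 3@5: s1:12  s2:9  s3:2  s4:2  s5:1  s6:1 → peak 12
Best is Activity 3@2, peak 12.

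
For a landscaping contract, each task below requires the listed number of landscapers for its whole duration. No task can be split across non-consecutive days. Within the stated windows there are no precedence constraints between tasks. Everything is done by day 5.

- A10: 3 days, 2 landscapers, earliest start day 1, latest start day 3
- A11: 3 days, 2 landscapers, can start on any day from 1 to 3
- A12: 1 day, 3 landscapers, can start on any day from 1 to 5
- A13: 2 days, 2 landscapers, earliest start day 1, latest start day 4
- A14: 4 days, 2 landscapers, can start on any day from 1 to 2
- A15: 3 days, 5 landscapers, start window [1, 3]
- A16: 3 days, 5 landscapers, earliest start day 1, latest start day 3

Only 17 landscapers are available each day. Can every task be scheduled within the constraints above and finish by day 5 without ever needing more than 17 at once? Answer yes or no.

Schedule A10@1, A11@1, A12@1, A13@1, A14@1, A15@1, A16@3: d1:16  d2:13  d3:16  d4:7  d5:5 — peak 16 ≤ 17.

yes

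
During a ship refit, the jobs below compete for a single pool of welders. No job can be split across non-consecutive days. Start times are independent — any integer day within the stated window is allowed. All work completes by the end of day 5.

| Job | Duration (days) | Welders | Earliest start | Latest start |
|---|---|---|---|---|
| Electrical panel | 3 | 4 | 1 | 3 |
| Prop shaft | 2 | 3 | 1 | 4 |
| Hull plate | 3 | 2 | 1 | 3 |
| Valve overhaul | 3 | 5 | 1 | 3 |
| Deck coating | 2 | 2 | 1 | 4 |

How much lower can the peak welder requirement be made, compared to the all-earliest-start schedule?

5

Early-start peak: d1:16  d2:16  d3:11  d4:0  d5:0 ⇒ 16.
Leveled (Electrical panel@1, Prop shaft@1, Hull plate@1, Valve overhaul@3, Deck coating@1): d1:11  d2:11  d3:11  d4:5  d5:5 ⇒ 11.
Reduction 16 − 11 = 5.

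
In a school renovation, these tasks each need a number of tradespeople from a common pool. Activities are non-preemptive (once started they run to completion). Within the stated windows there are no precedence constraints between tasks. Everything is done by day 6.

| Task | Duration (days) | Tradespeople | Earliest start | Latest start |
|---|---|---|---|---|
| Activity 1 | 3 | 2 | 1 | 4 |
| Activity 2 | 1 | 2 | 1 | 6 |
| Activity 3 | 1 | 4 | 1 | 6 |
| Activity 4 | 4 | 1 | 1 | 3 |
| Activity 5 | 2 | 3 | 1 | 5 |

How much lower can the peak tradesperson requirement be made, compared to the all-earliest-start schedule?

8

Early-start peak: d1:12  d2:6  d3:3  d4:1  d5:0  d6:0 ⇒ 12.
Leveled (Activity 1@1, Activity 2@1, Activity 3@6, Activity 4@2, Activity 5@4): d1:4  d2:3  d3:3  d4:4  d5:4  d6:4 ⇒ 4.
Reduction 12 − 4 = 8.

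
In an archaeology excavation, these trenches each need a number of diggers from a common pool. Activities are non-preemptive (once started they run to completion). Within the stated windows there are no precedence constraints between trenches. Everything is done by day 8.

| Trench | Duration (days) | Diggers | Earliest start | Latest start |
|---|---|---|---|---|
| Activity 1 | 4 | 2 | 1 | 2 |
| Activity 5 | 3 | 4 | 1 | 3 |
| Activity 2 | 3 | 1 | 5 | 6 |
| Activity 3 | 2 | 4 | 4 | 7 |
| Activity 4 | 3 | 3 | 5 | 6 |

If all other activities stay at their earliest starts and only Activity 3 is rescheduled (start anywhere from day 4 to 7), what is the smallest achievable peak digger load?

8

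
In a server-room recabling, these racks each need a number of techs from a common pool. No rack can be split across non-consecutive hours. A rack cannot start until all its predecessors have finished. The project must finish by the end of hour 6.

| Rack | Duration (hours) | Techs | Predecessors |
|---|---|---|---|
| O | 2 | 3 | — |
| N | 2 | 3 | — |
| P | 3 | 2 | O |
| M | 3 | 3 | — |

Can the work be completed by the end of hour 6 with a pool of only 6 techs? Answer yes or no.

yes

Schedule O@1, N@1, P@3, M@3: h1:6  h2:6  h3:5  h4:5  h5:5  h6:0 — peak 6 ≤ 6.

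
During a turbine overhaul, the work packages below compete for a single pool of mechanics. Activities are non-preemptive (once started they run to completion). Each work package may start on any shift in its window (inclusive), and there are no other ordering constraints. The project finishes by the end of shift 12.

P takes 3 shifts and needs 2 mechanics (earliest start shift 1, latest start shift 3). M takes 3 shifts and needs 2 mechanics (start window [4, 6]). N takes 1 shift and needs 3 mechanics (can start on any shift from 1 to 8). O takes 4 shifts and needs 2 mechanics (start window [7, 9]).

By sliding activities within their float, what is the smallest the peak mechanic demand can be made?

Early-start (P@1, M@4, N@1, O@7) gives peak 5: s1:5  s2:2  s3:2  s4:2  s5:2  s6:2  s7:2  s8:2  s9:2  s10:2  s11:0  s12:0.
Shift N→7, O→8.
Schedule P@1, M@4, N@7, O@8: s1:2  s2:2  s3:2  s4:2  s5:2  s6:2  s7:3  s8:2  s9:2  s10:2  s11:2  s12:0 — peak 3.

3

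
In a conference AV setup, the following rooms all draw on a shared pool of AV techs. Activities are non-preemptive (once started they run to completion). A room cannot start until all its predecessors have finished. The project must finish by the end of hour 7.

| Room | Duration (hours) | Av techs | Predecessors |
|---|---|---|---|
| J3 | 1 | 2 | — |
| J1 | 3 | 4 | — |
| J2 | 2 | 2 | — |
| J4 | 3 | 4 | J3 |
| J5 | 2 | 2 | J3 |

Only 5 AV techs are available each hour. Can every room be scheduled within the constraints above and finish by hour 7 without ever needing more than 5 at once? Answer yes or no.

The minimum achievable peak is 6; 5 < 6, so no feasible schedule stays within the cap.

no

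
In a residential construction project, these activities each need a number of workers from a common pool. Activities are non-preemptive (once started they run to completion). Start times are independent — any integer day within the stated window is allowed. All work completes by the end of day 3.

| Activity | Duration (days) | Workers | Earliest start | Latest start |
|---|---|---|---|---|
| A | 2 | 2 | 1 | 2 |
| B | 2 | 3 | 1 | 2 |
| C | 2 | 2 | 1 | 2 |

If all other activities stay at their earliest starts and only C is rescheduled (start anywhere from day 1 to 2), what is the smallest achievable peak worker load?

7

C@1: d1:7  d2:7  d3:0 → peak 7
C@2: d1:5  d2:7  d3:2 → peak 7
Best is C@1, peak 7.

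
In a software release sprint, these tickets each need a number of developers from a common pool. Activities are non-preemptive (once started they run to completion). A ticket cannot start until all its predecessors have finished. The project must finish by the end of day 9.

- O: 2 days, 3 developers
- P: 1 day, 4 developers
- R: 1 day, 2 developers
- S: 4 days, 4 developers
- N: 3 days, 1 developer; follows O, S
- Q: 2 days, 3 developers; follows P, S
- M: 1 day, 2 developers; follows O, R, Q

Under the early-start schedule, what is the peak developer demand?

Early-start schedule: O@1, P@1, R@1, S@1, N@5, Q@5, M@7.
Load per day: day 1: 13, day 2: 7, day 3: 4, day 4: 4, day 5: 4, day 6: 4, day 7: 3, day 8: 0, day 9: 0.
Peak is 13.

13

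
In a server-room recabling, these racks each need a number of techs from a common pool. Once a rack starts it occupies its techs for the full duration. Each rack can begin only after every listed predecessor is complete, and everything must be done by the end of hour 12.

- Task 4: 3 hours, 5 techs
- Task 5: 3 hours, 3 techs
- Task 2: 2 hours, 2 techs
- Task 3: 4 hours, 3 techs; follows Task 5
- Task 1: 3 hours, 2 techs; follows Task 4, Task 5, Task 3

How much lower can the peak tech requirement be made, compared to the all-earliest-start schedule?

2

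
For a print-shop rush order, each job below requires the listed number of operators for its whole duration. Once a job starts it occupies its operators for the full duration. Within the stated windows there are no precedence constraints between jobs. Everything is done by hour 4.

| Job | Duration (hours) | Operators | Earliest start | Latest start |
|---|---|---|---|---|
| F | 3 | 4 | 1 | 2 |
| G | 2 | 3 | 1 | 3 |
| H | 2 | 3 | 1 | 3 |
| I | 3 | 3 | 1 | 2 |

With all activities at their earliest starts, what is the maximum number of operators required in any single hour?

13

Early-start schedule: F@1, G@1, H@1, I@1.
Load per hour: hour 1: 13, hour 2: 13, hour 3: 7, hour 4: 0.
Peak is 13.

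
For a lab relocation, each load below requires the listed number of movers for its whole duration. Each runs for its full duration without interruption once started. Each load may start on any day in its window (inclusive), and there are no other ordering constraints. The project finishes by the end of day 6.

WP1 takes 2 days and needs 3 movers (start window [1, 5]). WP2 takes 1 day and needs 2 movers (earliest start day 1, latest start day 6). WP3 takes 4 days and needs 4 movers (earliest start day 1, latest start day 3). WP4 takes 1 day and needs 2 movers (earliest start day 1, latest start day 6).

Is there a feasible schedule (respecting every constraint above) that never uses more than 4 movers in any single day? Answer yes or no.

Total mover-days = 26; over 6 days the average is 26/6 > 4, so some day must exceed 4.

no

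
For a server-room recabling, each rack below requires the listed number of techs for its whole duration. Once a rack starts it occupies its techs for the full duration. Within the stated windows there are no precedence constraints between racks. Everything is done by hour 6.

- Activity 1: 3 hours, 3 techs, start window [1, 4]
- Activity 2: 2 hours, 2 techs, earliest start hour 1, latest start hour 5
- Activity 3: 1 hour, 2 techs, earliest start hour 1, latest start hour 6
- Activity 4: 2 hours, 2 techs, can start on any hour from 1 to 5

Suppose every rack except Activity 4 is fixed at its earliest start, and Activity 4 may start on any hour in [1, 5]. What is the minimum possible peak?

7

Activity 4@1: h1:9  h2:7  h3:3  h4:0  h5:0  h6:0 → peak 9
Activity 4@2: h1:7  h2:7  h3:5  h4:0  h5:0  h6:0 → peak 7
Activity 4@3: h1:7  h2:5  h3:5  h4:2  h5:0  h6:0 → peak 7
Activity 4@4: h1:7  h2:5  h3:3  h4:2  h5:2  h6:0 → peak 7
Activity 4@5: h1:7  h2:5  h3:3  h4:0  h5:2  h6:2 → peak 7
Best is Activity 4@2, peak 7.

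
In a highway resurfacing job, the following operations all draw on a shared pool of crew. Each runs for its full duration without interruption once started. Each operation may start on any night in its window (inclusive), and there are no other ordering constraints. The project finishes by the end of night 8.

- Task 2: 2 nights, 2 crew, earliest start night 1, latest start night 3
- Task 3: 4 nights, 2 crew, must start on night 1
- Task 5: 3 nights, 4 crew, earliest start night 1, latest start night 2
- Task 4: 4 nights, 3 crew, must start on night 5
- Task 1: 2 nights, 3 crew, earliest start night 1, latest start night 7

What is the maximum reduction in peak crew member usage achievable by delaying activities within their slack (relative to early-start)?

3

Early-start peak: n1:11  n2:11  n3:6  n4:2  n5:3  n6:3  n7:3  n8:3 ⇒ 11.
Leveled (Task 2@1, Task 3@1, Task 5@1, Task 4@5, Task 1@4): n1:8  n2:8  n3:6  n4:5  n5:6  n6:3  n7:3  n8:3 ⇒ 8.
Reduction 11 − 8 = 3.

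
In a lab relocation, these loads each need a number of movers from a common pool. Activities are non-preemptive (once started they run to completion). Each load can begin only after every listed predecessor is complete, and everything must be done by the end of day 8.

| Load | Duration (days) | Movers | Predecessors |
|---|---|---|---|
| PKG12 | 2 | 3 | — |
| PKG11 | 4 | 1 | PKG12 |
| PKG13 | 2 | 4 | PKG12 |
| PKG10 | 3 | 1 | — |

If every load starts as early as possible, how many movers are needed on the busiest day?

6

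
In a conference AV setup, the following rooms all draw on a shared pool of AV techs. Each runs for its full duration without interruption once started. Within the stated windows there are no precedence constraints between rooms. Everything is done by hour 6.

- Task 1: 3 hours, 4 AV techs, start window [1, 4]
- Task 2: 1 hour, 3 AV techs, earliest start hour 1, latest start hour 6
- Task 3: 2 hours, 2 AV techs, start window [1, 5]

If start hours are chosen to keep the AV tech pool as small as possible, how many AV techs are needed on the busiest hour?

4

Early-start (Task 1@1, Task 2@1, Task 3@1) gives peak 9: h1:9  h2:6  h3:4  h4:0  h5:0  h6:0.
Shift Task 2→4, Task 3→5.
Schedule Task 1@1, Task 2@4, Task 3@5: h1:4  h2:4  h3:4  h4:3  h5:2  h6:2 — peak 4.
Total AV tech-hours = 19 over 6 hours ⇒ peak ≥ ⌈19/6⌉ = 4, so 4 is optimal.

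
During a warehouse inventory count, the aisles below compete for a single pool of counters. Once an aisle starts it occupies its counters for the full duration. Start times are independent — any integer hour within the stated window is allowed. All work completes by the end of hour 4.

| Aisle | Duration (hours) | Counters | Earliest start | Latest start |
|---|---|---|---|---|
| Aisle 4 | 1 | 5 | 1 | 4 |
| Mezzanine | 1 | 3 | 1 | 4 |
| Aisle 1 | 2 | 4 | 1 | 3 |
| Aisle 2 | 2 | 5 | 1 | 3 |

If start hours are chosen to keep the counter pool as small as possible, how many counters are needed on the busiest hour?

Early-start (Aisle 4@1, Mezzanine@1, Aisle 1@1, Aisle 2@1) gives peak 17: h1:17  h2:9  h3:0  h4:0.
Shift Aisle 1→2, Aisle 2→2.
Schedule Aisle 4@1, Mezzanine@1, Aisle 1@2, Aisle 2@2: h1:8  h2:9  h3:9  h4:0 — peak 9.

9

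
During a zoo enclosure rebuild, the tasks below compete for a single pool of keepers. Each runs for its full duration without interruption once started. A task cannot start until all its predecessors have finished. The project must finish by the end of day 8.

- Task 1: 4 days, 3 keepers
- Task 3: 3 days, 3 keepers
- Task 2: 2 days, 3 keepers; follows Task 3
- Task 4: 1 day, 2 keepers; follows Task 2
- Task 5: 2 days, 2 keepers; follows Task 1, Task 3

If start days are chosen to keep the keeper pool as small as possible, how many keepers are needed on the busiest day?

Schedule Task 1@1, Task 3@1, Task 2@4, Task 4@6, Task 5@5: d1:6  d2:6  d3:6  d4:6  d5:5  d6:4  d7:0  d8:0 — peak 6.

6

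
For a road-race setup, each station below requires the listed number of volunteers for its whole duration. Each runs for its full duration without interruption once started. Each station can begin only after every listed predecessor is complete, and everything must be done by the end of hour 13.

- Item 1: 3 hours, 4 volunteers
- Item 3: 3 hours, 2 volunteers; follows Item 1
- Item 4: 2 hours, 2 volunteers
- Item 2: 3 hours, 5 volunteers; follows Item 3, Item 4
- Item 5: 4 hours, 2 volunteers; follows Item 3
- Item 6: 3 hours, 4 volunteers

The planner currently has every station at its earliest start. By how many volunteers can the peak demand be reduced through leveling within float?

Early-start peak: h1:10  h2:10  h3:8  h4:2  h5:2  h6:2  h7:7  h8:7  h9:7  h10:2  h11:0  h12:0  h13:0 ⇒ 10.
Leveled (Item 1@1, Item 3@4, Item 4@1, Item 2@7, Item 5@10, Item 6@4): h1:6  h2:6  h3:4  h4:6  h5:6  h6:6  h7:5  h8:5  h9:5  h10:2  h11:2  h12:2  h13:2 ⇒ 6.
Reduction 10 − 6 = 4.

4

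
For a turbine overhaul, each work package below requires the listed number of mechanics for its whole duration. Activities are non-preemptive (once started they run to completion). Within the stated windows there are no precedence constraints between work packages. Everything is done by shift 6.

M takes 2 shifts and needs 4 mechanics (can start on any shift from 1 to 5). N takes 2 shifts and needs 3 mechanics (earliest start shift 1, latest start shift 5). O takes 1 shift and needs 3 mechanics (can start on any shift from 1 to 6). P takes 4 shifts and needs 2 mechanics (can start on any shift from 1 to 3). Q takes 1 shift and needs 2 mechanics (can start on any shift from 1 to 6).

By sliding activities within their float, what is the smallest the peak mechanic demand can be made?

Early-start (M@1, N@1, O@1, P@1, Q@1) gives peak 14: s1:14  s2:9  s3:2  s4:2  s5:0  s6:0.
Shift N→3, O→5, P→3, Q→6.
Schedule M@1, N@3, O@5, P@3, Q@6: s1:4  s2:4  s3:5  s4:5  s5:5  s6:4 — peak 5.
Total mechanic-shifts = 27 over 6 shifts ⇒ peak ≥ ⌈27/6⌉ = 5, so 5 is optimal.

5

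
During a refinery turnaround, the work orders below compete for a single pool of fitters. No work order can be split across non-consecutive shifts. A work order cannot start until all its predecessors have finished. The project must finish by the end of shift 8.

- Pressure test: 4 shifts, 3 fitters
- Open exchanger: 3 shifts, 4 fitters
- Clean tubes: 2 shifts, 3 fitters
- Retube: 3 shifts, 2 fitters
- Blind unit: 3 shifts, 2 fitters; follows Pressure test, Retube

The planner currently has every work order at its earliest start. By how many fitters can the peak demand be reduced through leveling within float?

Early-start peak: s1:12  s2:12  s3:9  s4:3  s5:2  s6:2  s7:2  s8:0 ⇒ 12.
Leveled (Pressure test@1, Open exchanger@5, Clean tubes@1, Retube@3, Blind unit@6): s1:6  s2:6  s3:5  s4:5  s5:6  s6:6  s7:6  s8:2 ⇒ 6.
Reduction 12 − 6 = 6.

6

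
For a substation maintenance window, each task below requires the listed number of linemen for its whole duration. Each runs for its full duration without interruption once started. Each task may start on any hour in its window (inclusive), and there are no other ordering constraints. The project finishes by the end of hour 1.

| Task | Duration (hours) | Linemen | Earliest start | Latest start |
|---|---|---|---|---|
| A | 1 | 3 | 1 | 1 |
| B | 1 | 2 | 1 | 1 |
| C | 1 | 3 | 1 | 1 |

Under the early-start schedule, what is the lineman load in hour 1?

8

At early start, hour 1 has: A, B, C.
Demand: 3 + 2 + 3 = 8.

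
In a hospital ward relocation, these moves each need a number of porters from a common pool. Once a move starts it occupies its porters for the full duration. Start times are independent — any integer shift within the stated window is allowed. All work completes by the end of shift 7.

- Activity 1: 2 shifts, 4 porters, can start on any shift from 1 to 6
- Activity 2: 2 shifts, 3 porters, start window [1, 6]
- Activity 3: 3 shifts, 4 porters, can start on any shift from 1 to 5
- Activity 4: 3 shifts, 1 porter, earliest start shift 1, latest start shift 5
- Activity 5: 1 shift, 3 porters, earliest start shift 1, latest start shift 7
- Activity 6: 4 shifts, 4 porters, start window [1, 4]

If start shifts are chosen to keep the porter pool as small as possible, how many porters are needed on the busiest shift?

Early-start (Activity 1@1, Activity 2@1, Activity 3@1, Activity 4@1, Activity 5@1, Activity 6@1) gives peak 19: s1:19  s2:16  s3:9  s4:4  s5:0  s6:0  s7:0.
Shift Activity 3→3, Activity 5→3, Activity 6→4.
Schedule Activity 1@1, Activity 2@1, Activity 3@3, Activity 4@1, Activity 5@3, Activity 6@4: s1:8  s2:8  s3:8  s4:8  s5:8  s6:4  s7:4 — peak 8.

8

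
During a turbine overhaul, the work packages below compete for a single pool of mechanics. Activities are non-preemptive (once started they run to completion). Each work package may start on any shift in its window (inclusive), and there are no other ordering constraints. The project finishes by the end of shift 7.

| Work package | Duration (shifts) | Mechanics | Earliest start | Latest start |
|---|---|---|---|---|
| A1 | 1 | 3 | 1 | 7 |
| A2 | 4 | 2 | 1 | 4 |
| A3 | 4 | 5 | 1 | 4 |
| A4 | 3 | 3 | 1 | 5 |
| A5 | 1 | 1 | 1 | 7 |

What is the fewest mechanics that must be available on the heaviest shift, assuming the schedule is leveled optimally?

Early-start (A1@1, A2@1, A3@1, A4@1, A5@1) gives peak 14: s1:14  s2:10  s3:10  s4:7  s5:0  s6:0  s7:0.
Shift A2→2, A3→4.
Schedule A1@1, A2@2, A3@4, A4@1, A5@1: s1:7  s2:5  s3:5  s4:7  s5:7  s6:5  s7:5 — peak 7.

7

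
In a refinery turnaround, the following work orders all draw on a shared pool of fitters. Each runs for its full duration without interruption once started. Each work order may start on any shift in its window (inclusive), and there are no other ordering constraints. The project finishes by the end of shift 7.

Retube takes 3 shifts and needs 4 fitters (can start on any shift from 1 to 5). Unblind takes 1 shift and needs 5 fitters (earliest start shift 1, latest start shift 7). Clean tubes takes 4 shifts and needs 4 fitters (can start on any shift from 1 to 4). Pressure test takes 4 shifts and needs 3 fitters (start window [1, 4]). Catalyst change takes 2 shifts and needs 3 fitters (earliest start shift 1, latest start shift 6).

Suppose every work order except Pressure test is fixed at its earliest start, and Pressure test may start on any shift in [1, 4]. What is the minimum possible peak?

16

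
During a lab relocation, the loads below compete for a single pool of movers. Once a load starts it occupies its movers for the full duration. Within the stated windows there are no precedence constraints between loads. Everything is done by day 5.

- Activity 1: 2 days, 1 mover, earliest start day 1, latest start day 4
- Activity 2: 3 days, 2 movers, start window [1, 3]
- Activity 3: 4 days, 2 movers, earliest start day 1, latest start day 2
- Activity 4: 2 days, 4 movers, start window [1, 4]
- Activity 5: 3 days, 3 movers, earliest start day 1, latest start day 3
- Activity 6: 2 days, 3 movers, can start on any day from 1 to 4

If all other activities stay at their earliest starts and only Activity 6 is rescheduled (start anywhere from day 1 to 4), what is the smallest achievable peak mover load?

12

Activity 6@1: d1:15  d2:15  d3:7  d4:2  d5:0 → peak 15
Activity 6@2: d1:12  d2:15  d3:10  d4:2  d5:0 → peak 15
Activity 6@3: d1:12  d2:12  d3:10  d4:5  d5:0 → peak 12
Activity 6@4: d1:12  d2:12  d3:7  d4:5  d5:3 → peak 12
Best is Activity 6@3, peak 12.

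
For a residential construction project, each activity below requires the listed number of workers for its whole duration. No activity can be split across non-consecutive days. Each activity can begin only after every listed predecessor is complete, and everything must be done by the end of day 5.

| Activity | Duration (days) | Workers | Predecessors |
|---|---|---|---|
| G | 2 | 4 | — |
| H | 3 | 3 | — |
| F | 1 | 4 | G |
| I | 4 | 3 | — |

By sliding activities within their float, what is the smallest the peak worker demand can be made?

Early-start (G@1, H@1, F@3, I@1) gives peak 10: d1:10  d2:10  d3:10  d4:3  d5:0.
Shift H→3, F→5.
Schedule G@1, H@3, F@5, I@1: d1:7  d2:7  d3:6  d4:6  d5:7 — peak 7.
Total worker-days = 33 over 5 days ⇒ peak ≥ ⌈33/5⌉ = 7, so 7 is optimal.

7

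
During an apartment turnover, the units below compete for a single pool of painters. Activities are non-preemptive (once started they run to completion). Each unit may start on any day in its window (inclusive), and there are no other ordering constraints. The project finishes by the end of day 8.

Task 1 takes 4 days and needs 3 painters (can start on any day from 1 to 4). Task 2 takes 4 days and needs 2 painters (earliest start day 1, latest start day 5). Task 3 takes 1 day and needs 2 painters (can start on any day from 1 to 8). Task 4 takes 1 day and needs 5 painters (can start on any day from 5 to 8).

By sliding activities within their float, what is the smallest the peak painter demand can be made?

5

Early-start (Task 1@1, Task 2@1, Task 3@1, Task 4@5) gives peak 7: d1:7  d2:5  d3:5  d4:5  d5:5  d6:0  d7:0  d8:0.
Shift Task 3→5, Task 4→6.
Schedule Task 1@1, Task 2@1, Task 3@5, Task 4@6: d1:5  d2:5  d3:5  d4:5  d5:2  d6:5  d7:0  d8:0 — peak 5.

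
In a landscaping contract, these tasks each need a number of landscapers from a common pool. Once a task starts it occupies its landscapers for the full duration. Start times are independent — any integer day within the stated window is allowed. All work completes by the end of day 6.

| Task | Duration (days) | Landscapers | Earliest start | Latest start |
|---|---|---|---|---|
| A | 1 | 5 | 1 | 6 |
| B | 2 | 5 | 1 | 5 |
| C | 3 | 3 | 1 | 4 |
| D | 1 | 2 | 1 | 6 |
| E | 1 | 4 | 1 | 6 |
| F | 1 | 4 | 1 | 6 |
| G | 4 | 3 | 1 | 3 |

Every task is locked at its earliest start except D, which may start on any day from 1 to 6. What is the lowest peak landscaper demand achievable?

D@1: d1:26  d2:11  d3:6  d4:3  d5:0  d6:0 → peak 26
D@2: d1:24  d2:13  d3:6  d4:3  d5:0  d6:0 → peak 24
D@3: d1:24  d2:11  d3:8  d4:3  d5:0  d6:0 → peak 24
D@4: d1:24  d2:11  d3:6  d4:5  d5:0  d6:0 → peak 24
D@5: d1:24  d2:11  d3:6  d4:3  d5:2  d6:0 → peak 24
D@6: d1:24  d2:11  d3:6  d4:3  d5:0  d6:2 → peak 24
Best is D@2, peak 24.

24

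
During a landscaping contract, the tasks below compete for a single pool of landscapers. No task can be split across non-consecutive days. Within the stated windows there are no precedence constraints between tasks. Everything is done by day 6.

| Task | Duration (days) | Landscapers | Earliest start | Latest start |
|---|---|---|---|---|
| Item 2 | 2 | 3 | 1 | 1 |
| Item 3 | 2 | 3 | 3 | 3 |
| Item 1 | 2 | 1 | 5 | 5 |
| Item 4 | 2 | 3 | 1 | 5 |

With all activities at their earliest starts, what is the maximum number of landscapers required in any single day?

6

Early-start schedule: Item 2@1, Item 3@3, Item 1@5, Item 4@1.
Load per day: day 1: 6, day 2: 6, day 3: 3, day 4: 3, day 5: 1, day 6: 1.
Peak is 6.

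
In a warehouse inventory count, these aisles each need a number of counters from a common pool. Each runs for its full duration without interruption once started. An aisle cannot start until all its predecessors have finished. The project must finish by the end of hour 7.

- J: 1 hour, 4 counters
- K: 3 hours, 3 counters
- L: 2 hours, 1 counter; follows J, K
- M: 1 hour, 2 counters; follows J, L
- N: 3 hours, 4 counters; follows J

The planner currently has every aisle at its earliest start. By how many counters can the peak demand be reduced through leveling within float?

Early-start peak: h1:7  h2:7  h3:7  h4:5  h5:1  h6:2  h7:0 ⇒ 7.
Leveled (J@1, K@2, L@5, M@7, N@5): h1:4  h2:3  h3:3  h4:3  h5:5  h6:5  h7:6 ⇒ 6.
Reduction 7 − 6 = 1.

1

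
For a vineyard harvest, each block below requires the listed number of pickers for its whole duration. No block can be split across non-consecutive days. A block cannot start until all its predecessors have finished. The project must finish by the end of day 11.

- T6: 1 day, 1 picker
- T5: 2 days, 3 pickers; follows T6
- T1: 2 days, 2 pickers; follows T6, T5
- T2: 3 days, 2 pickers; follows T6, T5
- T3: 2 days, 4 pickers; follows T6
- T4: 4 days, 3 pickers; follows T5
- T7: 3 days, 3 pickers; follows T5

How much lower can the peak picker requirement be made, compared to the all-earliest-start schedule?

4

Early-start peak: d1:1  d2:7  d3:7  d4:10  d5:10  d6:8  d7:3  d8:0  d9:0  d10:0  d11:0 ⇒ 10.
Leveled (T6@1, T5@2, T1@4, T2@4, T3@6, T4@8, T7@8): d1:1  d2:3  d3:3  d4:4  d5:4  d6:6  d7:4  d8:6  d9:6  d10:6  d11:3 ⇒ 6.
Reduction 10 − 6 = 4.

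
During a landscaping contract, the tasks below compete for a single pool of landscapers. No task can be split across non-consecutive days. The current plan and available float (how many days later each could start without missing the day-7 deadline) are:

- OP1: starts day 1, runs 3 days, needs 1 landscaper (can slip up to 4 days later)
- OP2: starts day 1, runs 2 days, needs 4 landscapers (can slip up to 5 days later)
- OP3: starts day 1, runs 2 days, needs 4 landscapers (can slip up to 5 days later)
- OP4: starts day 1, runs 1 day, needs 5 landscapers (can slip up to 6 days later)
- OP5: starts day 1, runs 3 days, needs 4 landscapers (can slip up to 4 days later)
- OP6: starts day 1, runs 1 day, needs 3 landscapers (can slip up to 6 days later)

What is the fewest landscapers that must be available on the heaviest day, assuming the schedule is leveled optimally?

Early-start (OP1@1, OP2@1, OP3@1, OP4@1, OP5@1, OP6@1) gives peak 21: d1:21  d2:13  d3:5  d4:0  d5:0  d6:0  d7:0.
Shift OP3→3, OP4→7, OP5→4.
Schedule OP1@1, OP2@1, OP3@3, OP4@7, OP5@4, OP6@1: d1:8  d2:5  d3:5  d4:8  d5:4  d6:4  d7:5 — peak 8.

8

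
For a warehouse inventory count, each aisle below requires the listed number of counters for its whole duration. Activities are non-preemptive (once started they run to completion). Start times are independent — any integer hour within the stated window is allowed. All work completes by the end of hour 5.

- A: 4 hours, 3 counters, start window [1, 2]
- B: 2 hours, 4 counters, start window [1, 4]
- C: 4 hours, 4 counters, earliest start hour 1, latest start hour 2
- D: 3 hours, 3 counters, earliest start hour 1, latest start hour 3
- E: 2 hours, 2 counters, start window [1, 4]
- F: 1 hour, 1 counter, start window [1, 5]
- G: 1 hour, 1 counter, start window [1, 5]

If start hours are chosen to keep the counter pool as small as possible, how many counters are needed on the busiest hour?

12

Early-start (A@1, B@1, C@1, D@1, E@1, F@1, G@1) gives peak 18: h1:18  h2:16  h3:10  h4:7  h5:0.
Shift D→3, E→3, G→2.
Schedule A@1, B@1, C@1, D@3, E@3, F@1, G@2: h1:12  h2:12  h3:12  h4:12  h5:3 — peak 12.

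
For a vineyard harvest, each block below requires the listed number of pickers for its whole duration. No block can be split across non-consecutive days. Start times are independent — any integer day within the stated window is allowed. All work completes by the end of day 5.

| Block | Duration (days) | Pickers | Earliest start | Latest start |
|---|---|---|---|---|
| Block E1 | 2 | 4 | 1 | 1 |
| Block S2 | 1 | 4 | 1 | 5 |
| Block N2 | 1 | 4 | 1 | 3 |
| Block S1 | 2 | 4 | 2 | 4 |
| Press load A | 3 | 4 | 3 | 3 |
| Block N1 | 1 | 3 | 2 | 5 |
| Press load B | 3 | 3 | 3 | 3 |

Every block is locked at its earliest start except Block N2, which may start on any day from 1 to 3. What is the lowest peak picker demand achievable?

Block N2@1: d1:12  d2:11  d3:11  d4:7  d5:7 → peak 12
Block N2@2: d1:8  d2:15  d3:11  d4:7  d5:7 → peak 15
Block N2@3: d1:8  d2:11  d3:15  d4:7  d5:7 → peak 15
Best is Block N2@1, peak 12.

12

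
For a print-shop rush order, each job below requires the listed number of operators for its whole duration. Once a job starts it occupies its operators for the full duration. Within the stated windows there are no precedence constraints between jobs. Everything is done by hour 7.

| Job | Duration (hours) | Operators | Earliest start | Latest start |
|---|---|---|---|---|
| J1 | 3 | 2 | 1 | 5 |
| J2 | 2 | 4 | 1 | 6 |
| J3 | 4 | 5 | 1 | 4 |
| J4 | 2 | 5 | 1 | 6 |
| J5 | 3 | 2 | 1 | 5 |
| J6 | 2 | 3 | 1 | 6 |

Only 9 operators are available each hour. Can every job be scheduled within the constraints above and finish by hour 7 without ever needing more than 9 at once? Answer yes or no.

yes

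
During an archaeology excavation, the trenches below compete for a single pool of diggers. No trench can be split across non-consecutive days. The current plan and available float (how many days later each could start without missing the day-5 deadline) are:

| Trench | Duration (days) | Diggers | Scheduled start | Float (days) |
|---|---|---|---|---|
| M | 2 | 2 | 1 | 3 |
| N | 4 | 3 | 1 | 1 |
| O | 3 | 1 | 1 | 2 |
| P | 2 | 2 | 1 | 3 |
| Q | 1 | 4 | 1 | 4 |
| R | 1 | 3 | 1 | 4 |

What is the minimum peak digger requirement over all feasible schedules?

Early-start (M@1, N@1, O@1, P@1, Q@1, R@1) gives peak 15: d1:15  d2:8  d3:4  d4:3  d5:0.
Shift N→2, O→2, P→3, R→5.
Schedule M@1, N@2, O@2, P@3, Q@1, R@5: d1:6  d2:6  d3:6  d4:6  d5:6 — peak 6.
Total digger-days = 30 over 5 days ⇒ peak ≥ ⌈30/5⌉ = 6, so 6 is optimal.

6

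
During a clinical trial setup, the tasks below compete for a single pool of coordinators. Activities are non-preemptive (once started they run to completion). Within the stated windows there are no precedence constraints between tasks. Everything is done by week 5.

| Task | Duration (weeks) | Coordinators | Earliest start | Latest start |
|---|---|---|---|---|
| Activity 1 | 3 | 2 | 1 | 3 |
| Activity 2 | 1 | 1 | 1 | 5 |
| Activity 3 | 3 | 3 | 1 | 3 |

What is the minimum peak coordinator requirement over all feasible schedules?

Early-start (Activity 1@1, Activity 2@1, Activity 3@1) gives peak 6: w1:6  w2:5  w3:5  w4:0  w5:0.
Shift Activity 3→2.
Schedule Activity 1@1, Activity 2@1, Activity 3@2: w1:3  w2:5  w3:5  w4:3  w5:0 — peak 5.

5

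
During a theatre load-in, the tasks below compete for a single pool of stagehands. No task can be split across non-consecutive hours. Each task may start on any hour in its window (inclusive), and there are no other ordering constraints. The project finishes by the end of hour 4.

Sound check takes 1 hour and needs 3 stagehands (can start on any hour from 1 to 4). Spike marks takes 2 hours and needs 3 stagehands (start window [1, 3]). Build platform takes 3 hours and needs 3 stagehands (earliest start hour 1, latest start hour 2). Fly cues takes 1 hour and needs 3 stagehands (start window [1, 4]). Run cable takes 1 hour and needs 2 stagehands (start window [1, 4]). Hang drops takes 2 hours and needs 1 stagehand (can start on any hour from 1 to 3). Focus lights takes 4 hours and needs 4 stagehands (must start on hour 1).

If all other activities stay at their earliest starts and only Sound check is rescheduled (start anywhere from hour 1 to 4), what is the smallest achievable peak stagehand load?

16

Sound check@1: h1:19  h2:11  h3:7  h4:4 → peak 19
Sound check@2: h1:16  h2:14  h3:7  h4:4 → peak 16
Sound check@3: h1:16  h2:11  h3:10  h4:4 → peak 16
Sound check@4: h1:16  h2:11  h3:7  h4:7 → peak 16
Best is Sound check@2, peak 16.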